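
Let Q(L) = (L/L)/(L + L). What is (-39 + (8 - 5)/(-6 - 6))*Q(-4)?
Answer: 157/32 ≈ 4.9063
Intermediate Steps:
Q(L) = 1/(2*L)
(-39 + (8 - 5)/(-6 - 6))*Q(-4) = (-39 + (8 - 5)/(-6 - 6))*((½)/(-4)) = (-39 + 3/(-12))*((½)*(-¼)) = (-39 + 3*(-1/12))*(-⅛) = (-39 - ¼)*(-⅛) = -157/4*(-⅛) = 157/32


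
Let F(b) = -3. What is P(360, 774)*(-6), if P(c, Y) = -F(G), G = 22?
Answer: -18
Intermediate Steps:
P(c, Y) = 3 (P(c, Y) = -1*(-3) = 3)
P(360, 774)*(-6) = 3*(-6) = -18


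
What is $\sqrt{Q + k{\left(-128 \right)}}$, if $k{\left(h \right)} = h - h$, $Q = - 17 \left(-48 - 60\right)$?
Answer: $6 \sqrt{51} \approx 42.849$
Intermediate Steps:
$Q = 1836$ ($Q = - 17 \left(-48 - 60\right) = \left(-17\right) \left(-108\right) = 1836$)
$k{\left(h \right)} = 0$
$\sqrt{Q + k{\left(-128 \right)}} = \sqrt{1836 + 0} = \sqrt{1836} = 6 \sqrt{51}$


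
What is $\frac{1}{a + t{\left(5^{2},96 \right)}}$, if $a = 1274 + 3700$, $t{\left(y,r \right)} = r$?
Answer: $\frac{1}{5070} \approx 0.00019724$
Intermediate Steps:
$a = 4974$
$\frac{1}{a + t{\left(5^{2},96 \right)}} = \frac{1}{4974 + 96} = \frac{1}{5070}$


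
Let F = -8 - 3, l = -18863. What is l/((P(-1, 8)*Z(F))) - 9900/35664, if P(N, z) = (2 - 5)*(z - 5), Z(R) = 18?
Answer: 27963593/240732 ≈ 116.16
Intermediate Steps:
F = -11
P(N, z) = 15 - 3*z (P(N, z) = -3*(-5 + z) = 15 - 3*z)
l/((P(-1, 8)*Z(F))) - 9900/35664 = -18863*1/(18*(15 - 3*8)) - 9900/35664 = -18863*1/(18*(15 - 24)) - 9900*1/35664 = -18863/((-9*18)) - 825/2972 = -18863/(-162) - 825/2972 = -18863*(-1/162) - 825/2972 = 18863/162 - 825/2972 = 27963593/240732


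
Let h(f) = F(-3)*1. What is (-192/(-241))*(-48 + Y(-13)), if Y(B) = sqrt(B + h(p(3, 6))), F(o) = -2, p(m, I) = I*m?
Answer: -9216/241 + 192*I*sqrt(15)/241 ≈ -38.241 + 3.0855*I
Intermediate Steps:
h(f) = -2 (h(f) = -2*1 = -2)
Y(B) = sqrt(-2 + B) (Y(B) = sqrt(B - 2) = sqrt(-2 + B))
(-192/(-241))*(-48 + Y(-13)) = (-192/(-241))*(-48 + sqrt(-2 - 13)) = (-192*(-1/241))*(-48 + sqrt(-15)) = 192*(-48 + I*sqrt(15))/241 = -9216/241 + 192*I*sqrt(15)/241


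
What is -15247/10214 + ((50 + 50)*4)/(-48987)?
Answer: -750990389/500353218 ≈ -1.5009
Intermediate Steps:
-15247/10214 + ((50 + 50)*4)/(-48987) = -15247*1/10214 + (100*4)*(-1/48987) = -15247/10214 + 400*(-1/48987) = -15247/10214 - 400/48987 = -750990389/500353218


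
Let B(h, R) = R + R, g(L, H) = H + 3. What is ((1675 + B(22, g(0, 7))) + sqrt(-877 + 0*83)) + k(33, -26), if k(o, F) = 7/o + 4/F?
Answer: 727180/429 + I*sqrt(877) ≈ 1695.1 + 29.614*I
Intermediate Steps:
g(L, H) = 3 + H
k(o, F) = 4/F + 7/o
B(h, R) = 2*R
((1675 + B(22, g(0, 7))) + sqrt(-877 + 0*83)) + k(33, -26) = ((1675 + 2*(3 + 7)) + sqrt(-877 + 0*83)) + (4/(-26) + 7/33) = ((1675 + 2*10) + sqrt(-877 + 0)) + (4*(-1/26) + 7*(1/33)) = ((1675 + 20) + sqrt(-877)) + (-2/13 + 7/33) = (1695 + I*sqrt(877)) + 25/429 = 727180/429 + I*sqrt(877)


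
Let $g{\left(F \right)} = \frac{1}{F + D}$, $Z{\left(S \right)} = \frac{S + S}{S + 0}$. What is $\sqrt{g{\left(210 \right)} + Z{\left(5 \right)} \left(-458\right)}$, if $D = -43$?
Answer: $\frac{41 i \sqrt{15197}}{167} \approx 30.265 i$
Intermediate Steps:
$Z{\left(S \right)} = 2$ ($Z{\left(S \right)} = \frac{2 S}{S} = 2$)
$g{\left(F \right)} = \frac{1}{-43 + F}$ ($g{\left(F \right)} = \frac{1}{F - 43} = \frac{1}{-43 + F}$)
$\sqrt{g{\left(210 \right)} + Z{\left(5 \right)} \left(-458\right)} = \sqrt{\frac{1}{-43 + 210} + 2 \left(-458\right)} = \sqrt{\frac{1}{167} - 916} = \sqrt{- \frac{152971}{167}} = \frac{41 i \sqrt{15197}}{167}$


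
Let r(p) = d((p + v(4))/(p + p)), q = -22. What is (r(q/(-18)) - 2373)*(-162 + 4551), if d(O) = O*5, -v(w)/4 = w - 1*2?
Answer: -20951889/2 ≈ -1.0476e+7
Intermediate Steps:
v(w) = 8 - 4*w (v(w) = -4*(w - 1*2) = -4*(w - 2) = -4*(-2 + w) = 8 - 4*w)
d(O) = 5*O
r(p) = 5*(-8 + p)/(2*p) (r(p) = 5*((p + (8 - 4*4))/(p + p)) = 5*((p + (8 - 16))/((2*p))) = 5*((p - 8)*(1/(2*p))) = 5*((-8 + p)*(1/(2*p))) = 5*((-8 + p)/(2*p)) = 5*(-8 + p)/(2*p))
(r(q/(-18)) - 2373)*(-162 + 4551) = ((5/2 - 20/((-22/(-18)))) - 2373)*(-162 + 4551) = ((5/2 - 20/((-22*(-1/18)))) - 2373)*4389 = ((5/2 - 20/11/9) - 2373)*4389 = ((5/2 - 20*9/11) - 2373)*4389 = ((5/2 - 180/11) - 2373)*4389 = (-305/22 - 2373)*4389 = -52511/22*4389 = -20951889/2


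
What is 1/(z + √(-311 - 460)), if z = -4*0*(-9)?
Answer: -I*√771/771 ≈ -0.036014*I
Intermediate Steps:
z = 0 (z = 0*(-9) = 0)
1/(z + √(-311 - 460)) = 1/(0 + √(-311 - 460)) = 1/(0 + √(-771)) = 1/(0 + I*√771) = 1/(I*√771) = -I*√771/771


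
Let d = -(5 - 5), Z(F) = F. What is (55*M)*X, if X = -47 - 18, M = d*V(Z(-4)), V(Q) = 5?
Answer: 0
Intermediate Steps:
d = 0 (d = -1*0 = 0)
M = 0 (M = 0*5 = 0)
X = -65
(55*M)*X = (55*0)*(-65) = 0*(-65) = 0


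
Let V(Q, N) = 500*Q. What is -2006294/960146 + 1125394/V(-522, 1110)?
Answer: -401046320381/62649526500 ≈ -6.4014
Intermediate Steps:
-2006294/960146 + 1125394/V(-522, 1110) = -2006294/960146 + 1125394/((500*(-522))) = -2006294*1/960146 + 1125394/(-261000) = -1003147/480073 + 1125394*(-1/261000) = -1003147/480073 - 562697/130500 = -401046320381/62649526500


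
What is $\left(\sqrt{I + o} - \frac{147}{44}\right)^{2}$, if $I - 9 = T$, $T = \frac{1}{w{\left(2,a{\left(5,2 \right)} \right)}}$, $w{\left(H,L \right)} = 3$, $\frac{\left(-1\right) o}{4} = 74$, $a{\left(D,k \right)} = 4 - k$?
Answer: $\frac{\left(441 - 88 i \sqrt{645}\right)^{2}}{17424} \approx -275.5 - 113.13 i$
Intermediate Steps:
$o = -296$ ($o = \left(-4\right) 74 = -296$)
$T = \frac{1}{3} \approx 0.33333$
$I = \frac{28}{3}$ ($I = 9 + \frac{1}{3} = \frac{28}{3} \approx 9.3333$)
$\left(\sqrt{I + o} - \frac{147}{44}\right)^{2} = \left(\sqrt{\frac{28}{3} - 296} - \frac{147}{44}\right)^{2} = \left(\sqrt{- \frac{860}{3}} - \frac{147}{44}\right)^{2} = \left(\frac{2 i \sqrt{645}}{3} - \frac{147}{44}\right)^{2} = \left(- \frac{147}{44} + \frac{2 i \sqrt{645}}{3}\right)^{2}$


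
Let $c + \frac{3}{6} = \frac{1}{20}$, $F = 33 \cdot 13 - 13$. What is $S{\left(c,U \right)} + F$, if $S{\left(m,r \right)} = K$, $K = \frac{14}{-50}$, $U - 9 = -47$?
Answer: $\frac{10393}{25} \approx 415.72$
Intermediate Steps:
$F = 416$ ($F = 429 - 13 = 416$)
$U = -38$ ($U = 9 - 47 = -38$)
$c = - \frac{9}{20}$ ($c = - \frac{1}{2} + \frac{1}{20} = - \frac{9}{20} \approx -0.45$)
$K = - \frac{7}{25}$ ($K = 14 \left(- \frac{1}{50}\right) = - \frac{7}{25} \approx -0.28$)
$S{\left(m,r \right)} = - \frac{7}{25}$
$S{\left(c,U \right)} + F = - \frac{7}{25} + 416 = \frac{10393}{25}$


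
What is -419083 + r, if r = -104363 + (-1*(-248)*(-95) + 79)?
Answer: -546927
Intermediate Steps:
r = -127844 (r = -104363 + (248*(-95) + 79) = -104363 + (-23560 + 79) = -104363 - 23481 = -127844)
-419083 + r = -419083 - 127844 = -546927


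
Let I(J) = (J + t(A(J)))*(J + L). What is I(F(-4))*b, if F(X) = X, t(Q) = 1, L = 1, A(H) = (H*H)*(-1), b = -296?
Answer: -2664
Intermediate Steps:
A(H) = -H² (A(H) = H²*(-1) = -H²)
I(J) = (1 + J)² (I(J) = (J + 1)*(J + 1) = (1 + J)*(1 + J) = (1 + J)²)
I(F(-4))*b = (1 + (-4)² + 2*(-4))*(-296) = (1 + 16 - 8)*(-296) = 9*(-296) = -2664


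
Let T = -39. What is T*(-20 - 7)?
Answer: 1053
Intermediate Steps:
T*(-20 - 7) = -39*(-20 - 7) = -39*(-27) = 1053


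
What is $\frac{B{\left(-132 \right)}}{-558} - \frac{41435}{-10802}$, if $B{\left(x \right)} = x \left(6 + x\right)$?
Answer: $- \frac{8696563}{334862} \approx -25.971$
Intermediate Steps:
$\frac{B{\left(-132 \right)}}{-558} - \frac{41435}{-10802} = \frac{\left(-132\right) \left(6 - 132\right)}{-558} - \frac{41435}{-10802} = \left(-132\right) \left(-126\right) \left(- \frac{1}{558}\right) - - \frac{41435}{10802} = 16632 \left(- \frac{1}{558}\right) + \frac{41435}{10802} = - \frac{924}{31} + \frac{41435}{10802} = - \frac{8696563}{334862}$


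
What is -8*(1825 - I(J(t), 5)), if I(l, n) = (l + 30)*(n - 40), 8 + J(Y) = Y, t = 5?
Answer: -22160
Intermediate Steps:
J(Y) = -8 + Y
I(l, n) = (-40 + n)*(30 + l) (I(l, n) = (30 + l)*(-40 + n) = (-40 + n)*(30 + l))
-8*(1825 - I(J(t), 5)) = -8*(1825 - (-1200 - 40*(-8 + 5) + 30*5 + (-8 + 5)*5)) = -8*(1825 - (-1200 - 40*(-3) + 150 - 3*5)) = -8*(1825 - (-1200 + 120 + 150 - 15)) = -8*(1825 - 1*(-945)) = -8*(1825 + 945) = -8*2770 = -22160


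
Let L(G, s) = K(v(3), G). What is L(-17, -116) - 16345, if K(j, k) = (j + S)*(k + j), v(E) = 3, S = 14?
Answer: -16583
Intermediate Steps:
K(j, k) = (14 + j)*(j + k) (K(j, k) = (j + 14)*(k + j) = (14 + j)*(j + k))
L(G, s) = 51 + 17*G (L(G, s) = 3**2 + 14*3 + 14*G + 3*G = 9 + 42 + 14*G + 3*G = 51 + 17*G)
L(-17, -116) - 16345 = (51 + 17*(-17)) - 16345 = (51 - 289) - 16345 = -238 - 16345 = -16583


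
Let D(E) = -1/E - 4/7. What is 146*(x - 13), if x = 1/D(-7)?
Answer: -6716/3 ≈ -2238.7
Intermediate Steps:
D(E) = -4/7 - 1/E (D(E) = -1/E - 4*⅐ = -1/E - 4/7 = -4/7 - 1/E)
x = -7/3 (x = 1/(-4/7 - 1/(-7)) = 1/(-4/7 - 1*(-⅐)) = 1/(-4/7 + ⅐) = 1/(-3/7) = -7/3 ≈ -2.3333)
146*(x - 13) = 146*(-7/3 - 13) = 146*(-46/3) = -6716/3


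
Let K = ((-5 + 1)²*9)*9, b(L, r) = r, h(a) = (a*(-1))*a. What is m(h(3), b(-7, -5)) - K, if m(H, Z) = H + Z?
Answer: -1310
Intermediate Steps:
h(a) = -a² (h(a) = (-a)*a = -a²)
K = 1296 (K = ((-4)²*9)*9 = (16*9)*9 = 144*9 = 1296)
m(h(3), b(-7, -5)) - K = (-1*3² - 5) - 1*1296 = (-1*9 - 5) - 1296 = (-9 - 5) - 1296 = -14 - 1296 = -1310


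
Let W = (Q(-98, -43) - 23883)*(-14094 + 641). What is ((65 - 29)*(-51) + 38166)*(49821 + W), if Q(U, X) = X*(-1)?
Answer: 11653550158530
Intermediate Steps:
Q(U, X) = -X
W = 320719520 (W = (-1*(-43) - 23883)*(-14094 + 641) = (43 - 23883)*(-13453) = -23840*(-13453) = 320719520)
((65 - 29)*(-51) + 38166)*(49821 + W) = ((65 - 29)*(-51) + 38166)*(49821 + 320719520) = (36*(-51) + 38166)*320769341 = (-1836 + 38166)*320769341 = 36330*320769341 = 11653550158530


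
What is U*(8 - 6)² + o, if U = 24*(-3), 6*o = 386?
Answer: -671/3 ≈ -223.67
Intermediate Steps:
o = 193/3 (o = (⅙)*386 = 193/3 ≈ 64.333)
U = -72
U*(8 - 6)² + o = -72*(8 - 6)² + 193/3 = -72*2² + 193/3 = -72*4 + 193/3 = -288 + 193/3 = -671/3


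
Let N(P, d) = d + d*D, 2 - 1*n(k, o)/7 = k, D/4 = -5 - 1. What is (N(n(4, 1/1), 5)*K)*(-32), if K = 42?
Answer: 154560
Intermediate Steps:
D = -24 (D = 4*(-5 - 1) = 4*(-6) = -24)
n(k, o) = 14 - 7*k
N(P, d) = -23*d (N(P, d) = d + d*(-24) = d - 24*d = -23*d)
(N(n(4, 1/1), 5)*K)*(-32) = (-23*5*42)*(-32) = -115*42*(-32) = -4830*(-32) = 154560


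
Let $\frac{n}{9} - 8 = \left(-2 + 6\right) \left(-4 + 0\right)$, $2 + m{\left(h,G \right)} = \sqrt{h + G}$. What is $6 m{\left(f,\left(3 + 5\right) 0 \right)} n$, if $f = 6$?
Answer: $864 - 432 \sqrt{6} \approx -194.18$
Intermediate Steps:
$m{\left(h,G \right)} = -2 + \sqrt{G + h}$ ($m{\left(h,G \right)} = -2 + \sqrt{h + G} = -2 + \sqrt{G + h}$)
$n = -72$ ($n = 72 + 9 \left(-2 + 6\right) \left(-4 + 0\right) = 72 + 9 \cdot 4 \left(-4\right) = 72 + 9 \left(-16\right) = 72 - 144 = -72$)
$6 m{\left(f,\left(3 + 5\right) 0 \right)} n = 6 \left(-2 + \sqrt{\left(3 + 5\right) 0 + 6}\right) \left(-72\right) = 6 \left(-2 + \sqrt{8 \cdot 0 + 6}\right) \left(-72\right) = 6 \left(-2 + \sqrt{0 + 6}\right) \left(-72\right) = 6 \left(-2 + \sqrt{6}\right) \left(-72\right) = 6 \left(144 - 72 \sqrt{6}\right) = 864 - 432 \sqrt{6}$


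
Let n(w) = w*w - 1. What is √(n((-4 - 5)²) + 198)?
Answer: √6758 ≈ 82.207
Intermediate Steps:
n(w) = -1 + w² (n(w) = w² - 1 = -1 + w²)
√(n((-4 - 5)²) + 198) = √((-1 + ((-4 - 5)²)²) + 198) = √((-1 + ((-9)²)²) + 198) = √((-1 + 81²) + 198) = √((-1 + 6561) + 198) = √(6560 + 198) = √6758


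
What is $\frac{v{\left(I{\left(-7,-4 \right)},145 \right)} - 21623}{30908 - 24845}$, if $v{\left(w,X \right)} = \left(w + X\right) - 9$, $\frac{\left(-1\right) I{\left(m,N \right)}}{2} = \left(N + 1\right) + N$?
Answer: $- \frac{21473}{6063} \approx -3.5416$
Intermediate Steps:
$I{\left(m,N \right)} = -2 - 4 N$ ($I{\left(m,N \right)} = - 2 \left(\left(N + 1\right) + N\right) = - 2 \left(\left(1 + N\right) + N\right) = - 2 \left(1 + 2 N\right) = -2 - 4 N$)
$v{\left(w,X \right)} = -9 + X + w$ ($v{\left(w,X \right)} = \left(X + w\right) - 9 = -9 + X + w$)
$\frac{v{\left(I{\left(-7,-4 \right)},145 \right)} - 21623}{30908 - 24845} = \frac{\left(-9 + 145 - -14\right) - 21623}{30908 - 24845} = \frac{\left(-9 + 145 + \left(-2 + 16\right)\right) - 21623}{6063} = \left(\left(-9 + 145 + 14\right) - 21623\right) \frac{1}{6063} = \left(150 - 21623\right) \frac{1}{6063} = \left(-21473\right) \frac{1}{6063} = - \frac{21473}{6063}$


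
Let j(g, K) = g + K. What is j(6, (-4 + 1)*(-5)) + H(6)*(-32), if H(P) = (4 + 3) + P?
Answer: -395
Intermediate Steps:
H(P) = 7 + P
j(g, K) = K + g
j(6, (-4 + 1)*(-5)) + H(6)*(-32) = ((-4 + 1)*(-5) + 6) + (7 + 6)*(-32) = (-3*(-5) + 6) + 13*(-32) = (15 + 6) - 416 = 21 - 416 = -395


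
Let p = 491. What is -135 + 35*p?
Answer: 17050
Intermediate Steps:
-135 + 35*p = -135 + 35*491 = -135 + 17185 = 17050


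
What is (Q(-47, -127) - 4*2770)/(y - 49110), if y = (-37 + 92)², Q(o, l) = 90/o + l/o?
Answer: 520723/2165995 ≈ 0.24041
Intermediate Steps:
y = 3025 (y = 55² = 3025)
(Q(-47, -127) - 4*2770)/(y - 49110) = ((90 - 127)/(-47) - 4*2770)/(3025 - 49110) = (-1/47*(-37) - 11080)/(-46085) = (37/47 - 11080)*(-1/46085) = -520723/47*(-1/46085) = 520723/2165995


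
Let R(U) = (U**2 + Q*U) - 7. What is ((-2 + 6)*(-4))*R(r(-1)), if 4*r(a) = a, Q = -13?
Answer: 59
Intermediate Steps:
r(a) = a/4
R(U) = -7 + U**2 - 13*U (R(U) = (U**2 - 13*U) - 7 = -7 + U**2 - 13*U)
((-2 + 6)*(-4))*R(r(-1)) = ((-2 + 6)*(-4))*(-7 + ((1/4)*(-1))**2 - 13*(-1)/4) = (4*(-4))*(-7 + (-1/4)**2 - 13*(-1/4)) = -16*(-7 + 1/16 + 13/4) = -16*(-59/16) = 59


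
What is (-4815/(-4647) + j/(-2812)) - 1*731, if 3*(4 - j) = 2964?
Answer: -794510888/1088947 ≈ -729.61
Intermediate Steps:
j = -984 (j = 4 - 1/3*2964 = 4 - 988 = -984)
(-4815/(-4647) + j/(-2812)) - 1*731 = (-4815/(-4647) - 984/(-2812)) - 1*731 = (-4815*(-1/4647) - 984*(-1/2812)) - 731 = (1605/1549 + 246/703) - 731 = 1509369/1088947 - 731 = -794510888/1088947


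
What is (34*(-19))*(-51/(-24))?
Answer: -5491/4 ≈ -1372.8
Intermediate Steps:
(34*(-19))*(-51/(-24)) = -(-32946)*(-1)/24 = -646*17/8 = -5491/4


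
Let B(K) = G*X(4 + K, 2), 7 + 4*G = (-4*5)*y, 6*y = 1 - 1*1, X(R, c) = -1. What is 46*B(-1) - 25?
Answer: 111/2 ≈ 55.500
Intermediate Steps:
y = 0 (y = (1 - 1*1)/6 = (1 - 1)/6 = (1/6)*0 = 0)
G = -7/4 (G = -7/4 + (-4*5*0)/4 = -7/4 + (-20*0)/4 = -7/4 + (1/4)*0 = -7/4 + 0 = -7/4 ≈ -1.7500)
B(K) = 7/4 (B(K) = -7/4*(-1) = 7/4)
46*B(-1) - 25 = 46*(7/4) - 25 = 161/2 - 25 = 111/2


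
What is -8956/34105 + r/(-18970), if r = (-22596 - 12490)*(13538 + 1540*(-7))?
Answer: 47143929306/9242455 ≈ 5100.8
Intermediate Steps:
r = -96767188 (r = -35086*(13538 - 10780) = -35086*2758 = -96767188)
-8956/34105 + r/(-18970) = -8956/34105 - 96767188/(-18970) = -8956*1/34105 - 96767188*(-1/18970) = -8956/34105 + 6911942/1355 = 47143929306/9242455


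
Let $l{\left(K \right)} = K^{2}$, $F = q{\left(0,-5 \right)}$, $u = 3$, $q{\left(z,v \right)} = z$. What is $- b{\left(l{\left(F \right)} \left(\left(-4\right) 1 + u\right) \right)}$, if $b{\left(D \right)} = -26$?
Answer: $26$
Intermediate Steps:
$F = 0$
$- b{\left(l{\left(F \right)} \left(\left(-4\right) 1 + u\right) \right)} = \left(-1\right) \left(-26\right) = 26$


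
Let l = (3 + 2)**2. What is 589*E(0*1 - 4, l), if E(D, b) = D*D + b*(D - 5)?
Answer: -123101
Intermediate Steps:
l = 25 (l = 5**2 = 25)
E(D, b) = D**2 + b*(-5 + D)
589*E(0*1 - 4, l) = 589*((0*1 - 4)**2 - 5*25 + (0*1 - 4)*25) = 589*((0 - 4)**2 - 125 + (0 - 4)*25) = 589*((-4)**2 - 125 - 4*25) = 589*(16 - 125 - 100) = 589*(-209) = -123101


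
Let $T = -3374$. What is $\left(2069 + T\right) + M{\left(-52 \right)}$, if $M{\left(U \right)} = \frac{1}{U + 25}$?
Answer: $- \frac{35236}{27} \approx -1305.0$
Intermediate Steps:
$M{\left(U \right)} = \frac{1}{25 + U}$
$\left(2069 + T\right) + M{\left(-52 \right)} = \left(2069 - 3374\right) + \frac{1}{25 - 52} = -1305 + \frac{1}{-27} = -1305 - \frac{1}{27} = - \frac{35236}{27}$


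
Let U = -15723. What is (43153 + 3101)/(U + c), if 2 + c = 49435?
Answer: 23127/16855 ≈ 1.3721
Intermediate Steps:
c = 49433 (c = -2 + 49435 = 49433)
(43153 + 3101)/(U + c) = (43153 + 3101)/(-15723 + 49433) = 46254/33710 = 46254*(1/33710) = 23127/16855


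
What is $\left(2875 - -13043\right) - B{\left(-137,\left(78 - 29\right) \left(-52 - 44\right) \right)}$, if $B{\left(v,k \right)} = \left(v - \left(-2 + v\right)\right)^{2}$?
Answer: $15914$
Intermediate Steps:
$B{\left(v,k \right)} = 4$ ($B{\left(v,k \right)} = 2^{2} = 4$)
$\left(2875 - -13043\right) - B{\left(-137,\left(78 - 29\right) \left(-52 - 44\right) \right)} = \left(2875 - -13043\right) - 4 = \left(2875 + 13043\right) - 4 = 15918 - 4 = 15914$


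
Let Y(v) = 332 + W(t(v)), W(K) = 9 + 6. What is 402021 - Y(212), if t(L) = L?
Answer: 401674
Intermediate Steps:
W(K) = 15
Y(v) = 347 (Y(v) = 332 + 15 = 347)
402021 - Y(212) = 402021 - 1*347 = 402021 - 347 = 401674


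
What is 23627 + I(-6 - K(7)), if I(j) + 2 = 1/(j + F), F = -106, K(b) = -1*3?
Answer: 2575124/109 ≈ 23625.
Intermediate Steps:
K(b) = -3
I(j) = -2 + 1/(-106 + j) (I(j) = -2 + 1/(j - 106) = -2 + 1/(-106 + j))
23627 + I(-6 - K(7)) = 23627 + (213 - 2*(-6 - 1*(-3)))/(-106 + (-6 - 1*(-3))) = 23627 + (213 - 2*(-6 + 3))/(-106 + (-6 + 3)) = 23627 + (213 - 2*(-3))/(-106 - 3) = 23627 + (213 + 6)/(-109) = 23627 - 1/109*219 = 23627 - 219/109 = 2575124/109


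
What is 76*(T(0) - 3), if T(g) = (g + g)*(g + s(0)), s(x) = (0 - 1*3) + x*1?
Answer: -228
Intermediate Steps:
s(x) = -3 + x (s(x) = (0 - 3) + x = -3 + x)
T(g) = 2*g*(-3 + g) (T(g) = (g + g)*(g + (-3 + 0)) = (2*g)*(g - 3) = (2*g)*(-3 + g) = 2*g*(-3 + g))
76*(T(0) - 3) = 76*(2*0*(-3 + 0) - 3) = 76*(2*0*(-3) - 3) = 76*(0 - 3) = 76*(-3) = -228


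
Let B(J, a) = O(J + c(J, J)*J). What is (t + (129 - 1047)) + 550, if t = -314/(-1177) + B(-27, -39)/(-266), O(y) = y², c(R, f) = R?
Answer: -347580480/156541 ≈ -2220.4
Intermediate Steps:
B(J, a) = (J + J²)² (B(J, a) = (J + J*J)² = (J + J²)²)
t = -289973392/156541 (t = -314/(-1177) + ((-27)²*(1 - 27)²)/(-266) = -314*(-1/1177) + (729*(-26)²)*(-1/266) = 314/1177 + (729*676)*(-1/266) = 314/1177 + 492804*(-1/266) = 314/1177 - 246402/133 = -289973392/156541 ≈ -1852.4)
(t + (129 - 1047)) + 550 = (-289973392/156541 + (129 - 1047)) + 550 = (-289973392/156541 - 918) + 550 = -433678030/156541 + 550 = -347580480/156541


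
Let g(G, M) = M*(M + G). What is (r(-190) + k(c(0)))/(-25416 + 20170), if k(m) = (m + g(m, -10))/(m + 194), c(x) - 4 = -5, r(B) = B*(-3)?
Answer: -110119/1012478 ≈ -0.10876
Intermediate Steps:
r(B) = -3*B
g(G, M) = M*(G + M)
c(x) = -1 (c(x) = 4 - 5 = -1)
k(m) = (100 - 9*m)/(194 + m) (k(m) = (m - 10*(m - 10))/(m + 194) = (m - 10*(-10 + m))/(194 + m) = (m + (100 - 10*m))/(194 + m) = (100 - 9*m)/(194 + m))
(r(-190) + k(c(0)))/(-25416 + 20170) = (-3*(-190) + (100 - 9*(-1))/(194 - 1))/(-25416 + 20170) = (570 + (100 + 9)/193)/(-5246) = (570 + (1/193)*109)*(-1/5246) = (570 + 109/193)*(-1/5246) = (110119/193)*(-1/5246) = -110119/1012478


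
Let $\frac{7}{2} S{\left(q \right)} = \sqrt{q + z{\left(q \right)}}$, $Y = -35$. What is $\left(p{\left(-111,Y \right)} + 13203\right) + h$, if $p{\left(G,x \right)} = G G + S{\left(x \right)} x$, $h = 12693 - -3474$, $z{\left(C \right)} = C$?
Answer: $41691 - 10 i \sqrt{70} \approx 41691.0 - 83.666 i$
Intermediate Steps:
$S{\left(q \right)} = \frac{2 \sqrt{2} \sqrt{q}}{7}$ ($S{\left(q \right)} = \frac{2 \sqrt{q + q}}{7} = \frac{2 \sqrt{2 q}}{7} = \frac{2 \sqrt{2} \sqrt{q}}{7}$)
$h = 16167$ ($h = 12693 + 3474 = 16167$)
$p{\left(G,x \right)} = G^{2} + \frac{2 \sqrt{2} x^{\frac{3}{2}}}{7}$ ($p{\left(G,x \right)} = G G + \frac{2 \sqrt{2} \sqrt{x}}{7} x = G^{2} + \frac{2 \sqrt{2} x^{\frac{3}{2}}}{7}$)
$\left(p{\left(-111,Y \right)} + 13203\right) + h = \left(\left(\left(-111\right)^{2} + \frac{2 \sqrt{2} \left(-35\right)^{\frac{3}{2}}}{7}\right) + 13203\right) + 16167 = \left(\left(12321 + \frac{2 \sqrt{2} \left(- 35 i \sqrt{35}\right)}{7}\right) + 13203\right) + 16167 = \left(\left(12321 - 10 i \sqrt{70}\right) + 13203\right) + 16167 = \left(25524 - 10 i \sqrt{70}\right) + 16167 = 41691 - 10 i \sqrt{70}$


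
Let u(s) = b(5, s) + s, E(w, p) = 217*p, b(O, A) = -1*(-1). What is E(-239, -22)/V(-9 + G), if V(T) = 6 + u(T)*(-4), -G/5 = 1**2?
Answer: -2387/29 ≈ -82.310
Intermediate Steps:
G = -5 (G = -5*1**2 = -5*1 = -5)
b(O, A) = 1
u(s) = 1 + s
V(T) = 2 - 4*T (V(T) = 6 + (1 + T)*(-4) = 6 + (-4 - 4*T) = 2 - 4*T)
E(-239, -22)/V(-9 + G) = (217*(-22))/(2 - 4*(-9 - 5)) = -4774/(2 - 4*(-14)) = -4774/(2 + 56) = -4774/58 = -4774*1/58 = -2387/29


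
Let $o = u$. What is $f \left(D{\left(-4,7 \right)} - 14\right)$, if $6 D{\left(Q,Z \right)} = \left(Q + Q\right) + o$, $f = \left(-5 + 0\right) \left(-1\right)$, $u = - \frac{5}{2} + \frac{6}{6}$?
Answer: $- \frac{935}{12} \approx -77.917$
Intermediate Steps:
$u = - \frac{3}{2}$ ($u = \left(-5\right) \frac{1}{2} + 6 \cdot \frac{1}{6} = - \frac{5}{2} + 1 = - \frac{3}{2} \approx -1.5$)
$o = - \frac{3}{2} \approx -1.5$
$f = 5$ ($f = \left(-5\right) \left(-1\right) = 5$)
$D{\left(Q,Z \right)} = - \frac{1}{4} + \frac{Q}{3}$ ($D{\left(Q,Z \right)} = \frac{\left(Q + Q\right) - \frac{3}{2}}{6} = \frac{2 Q - \frac{3}{2}}{6} = \frac{- \frac{3}{2} + 2 Q}{6} = - \frac{1}{4} + \frac{Q}{3}$)
$f \left(D{\left(-4,7 \right)} - 14\right) = 5 \left(\left(- \frac{1}{4} + \frac{1}{3} \left(-4\right)\right) - 14\right) = 5 \left(\left(- \frac{1}{4} - \frac{4}{3}\right) - 14\right) = 5 \left(- \frac{19}{12} - 14\right) = 5 \left(- \frac{187}{12}\right) = - \frac{935}{12}$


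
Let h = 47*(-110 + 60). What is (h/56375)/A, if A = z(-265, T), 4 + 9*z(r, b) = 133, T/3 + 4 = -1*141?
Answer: -282/96965 ≈ -0.0029083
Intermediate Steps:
T = -435 (T = -12 + 3*(-1*141) = -12 + 3*(-141) = -12 - 423 = -435)
z(r, b) = 43/3 (z(r, b) = -4/9 + (1/9)*133 = -4/9 + 133/9 = 43/3)
A = 43/3 ≈ 14.333
h = -2350 (h = 47*(-50) = -2350)
(h/56375)/A = (-2350/56375)/(43/3) = -2350*1/56375*(3/43) = -94/2255*3/43 = -282/96965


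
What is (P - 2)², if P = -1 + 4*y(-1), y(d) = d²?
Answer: 1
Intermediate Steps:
P = 3 (P = -1 + 4*(-1)² = -1 + 4*1 = -1 + 4 = 3)
(P - 2)² = (3 - 2)² = 1² = 1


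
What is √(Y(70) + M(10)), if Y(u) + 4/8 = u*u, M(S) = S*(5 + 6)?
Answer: √20038/2 ≈ 70.778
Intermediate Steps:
M(S) = 11*S (M(S) = S*11 = 11*S)
Y(u) = -½ + u² (Y(u) = -½ + u*u = -½ + u²)
√(Y(70) + M(10)) = √((-½ + 70²) + 11*10) = √((-½ + 4900) + 110) = √(9799/2 + 110) = √(10019/2) = √20038/2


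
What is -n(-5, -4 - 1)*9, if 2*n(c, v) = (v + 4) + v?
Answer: 27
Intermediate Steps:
n(c, v) = 2 + v (n(c, v) = ((v + 4) + v)/2 = ((4 + v) + v)/2 = (4 + 2*v)/2 = 2 + v)
-n(-5, -4 - 1)*9 = -(2 + (-4 - 1))*9 = -(2 - 5)*9 = -1*(-3)*9 = 3*9 = 27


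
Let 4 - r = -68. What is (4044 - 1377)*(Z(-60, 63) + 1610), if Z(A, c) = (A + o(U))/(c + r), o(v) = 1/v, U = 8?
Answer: 1545367369/360 ≈ 4.2927e+6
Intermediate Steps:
r = 72 (r = 4 - 1*(-68) = 4 + 68 = 72)
Z(A, c) = (⅛ + A)/(72 + c) (Z(A, c) = (A + 1/8)/(c + 72) = (A + ⅛)/(72 + c) = (⅛ + A)/(72 + c))
(4044 - 1377)*(Z(-60, 63) + 1610) = (4044 - 1377)*((⅛ - 60)/(72 + 63) + 1610) = 2667*(-479/8/135 + 1610) = 2667*((1/135)*(-479/8) + 1610) = 2667*(-479/1080 + 1610) = 2667*(1738321/1080) = 1545367369/360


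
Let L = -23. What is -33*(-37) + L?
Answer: 1198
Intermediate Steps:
-33*(-37) + L = -33*(-37) - 23 = 1221 - 23 = 1198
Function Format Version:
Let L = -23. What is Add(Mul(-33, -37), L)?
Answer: 1198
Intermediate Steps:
Add(Mul(-33, -37), L) = Add(Mul(-33, -37), -23) = Add(1221, -23) = 1198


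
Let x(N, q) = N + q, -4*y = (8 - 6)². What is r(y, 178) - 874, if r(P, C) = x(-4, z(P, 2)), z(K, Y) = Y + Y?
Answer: -874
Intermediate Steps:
y = -1 (y = -(8 - 6)²/4 = -¼*2² = -¼*4 = -1)
z(K, Y) = 2*Y
r(P, C) = 0 (r(P, C) = -4 + 2*2 = -4 + 4 = 0)
r(y, 178) - 874 = 0 - 874 = -874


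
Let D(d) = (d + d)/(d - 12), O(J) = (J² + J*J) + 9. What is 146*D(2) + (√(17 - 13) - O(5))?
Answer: -577/5 ≈ -115.40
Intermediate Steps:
O(J) = 9 + 2*J² (O(J) = (J² + J²) + 9 = 2*J² + 9 = 9 + 2*J²)
D(d) = 2*d/(-12 + d) (D(d) = (2*d)/(-12 + d) = 2*d/(-12 + d))
146*D(2) + (√(17 - 13) - O(5)) = 146*(2*2/(-12 + 2)) + (√(17 - 13) - (9 + 2*5²)) = 146*(2*2/(-10)) + (√4 - (9 + 2*25)) = 146*(2*2*(-⅒)) + (2 - (9 + 50)) = 146*(-⅖) + (2 - 1*59) = -292/5 + (2 - 59) = -292/5 - 57 = -577/5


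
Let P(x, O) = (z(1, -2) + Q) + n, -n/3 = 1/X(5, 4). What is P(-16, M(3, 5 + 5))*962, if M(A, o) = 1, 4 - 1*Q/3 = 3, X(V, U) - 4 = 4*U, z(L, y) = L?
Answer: 37037/10 ≈ 3703.7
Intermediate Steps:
X(V, U) = 4 + 4*U
Q = 3 (Q = 12 - 3*3 = 12 - 9 = 3)
n = -3/20 (n = -3/(4 + 4*4) = -3/(4 + 16) = -3/20 ≈ -0.15000)
P(x, O) = 77/20 (P(x, O) = (1 + 3) - 3/20 = 4 - 3/20 = 77/20)
P(-16, M(3, 5 + 5))*962 = (77/20)*962 = 37037/10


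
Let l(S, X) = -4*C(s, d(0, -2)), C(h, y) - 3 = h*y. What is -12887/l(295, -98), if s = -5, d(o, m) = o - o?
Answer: 12887/12 ≈ 1073.9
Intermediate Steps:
d(o, m) = 0
C(h, y) = 3 + h*y
l(S, X) = -12 (l(S, X) = -4*(3 - 5*0) = -4*(3 + 0) = -4*3 = -12)
-12887/l(295, -98) = -12887/(-12) = -12887*(-1/12) = 12887/12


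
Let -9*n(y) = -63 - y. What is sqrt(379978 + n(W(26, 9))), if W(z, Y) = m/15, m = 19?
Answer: sqrt(769469910)/45 ≈ 616.43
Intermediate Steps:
W(z, Y) = 19/15
n(y) = 7 + y/9 (n(y) = -(-63 - y)/9 = 7 + y/9)
sqrt(379978 + n(W(26, 9))) = sqrt(379978 + (7 + (1/9)*(19/15))) = sqrt(379978 + (7 + 19/135)) = sqrt(379978 + 964/135) = sqrt(51297994/135) = sqrt(769469910)/45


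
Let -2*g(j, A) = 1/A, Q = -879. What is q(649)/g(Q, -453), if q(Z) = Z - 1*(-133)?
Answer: 708492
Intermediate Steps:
q(Z) = 133 + Z (q(Z) = Z + 133 = 133 + Z)
g(j, A) = -1/(2*A)
q(649)/g(Q, -453) = (133 + 649)/((-½/(-453))) = 782/((-½*(-1/453))) = 782/(1/906) = 782*906 = 708492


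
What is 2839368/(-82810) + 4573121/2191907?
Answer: -417495031769/12965129905 ≈ -32.201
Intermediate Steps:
2839368/(-82810) + 4573121/2191907 = 2839368*(-1/82810) + 4573121*(1/2191907) = -202812/5915 + 4573121/2191907 = -417495031769/12965129905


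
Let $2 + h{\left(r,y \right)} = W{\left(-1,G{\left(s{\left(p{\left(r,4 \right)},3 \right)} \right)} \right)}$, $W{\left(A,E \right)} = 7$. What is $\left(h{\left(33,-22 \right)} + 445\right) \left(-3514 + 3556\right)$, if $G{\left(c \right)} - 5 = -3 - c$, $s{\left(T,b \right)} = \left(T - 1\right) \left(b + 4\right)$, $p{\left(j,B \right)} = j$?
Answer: $18900$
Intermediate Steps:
$s{\left(T,b \right)} = \left(-1 + T\right) \left(4 + b\right)$
$G{\left(c \right)} = 2 - c$ ($G{\left(c \right)} = 5 - \left(3 + c\right) = 2 - c$)
$h{\left(r,y \right)} = 5$ ($h{\left(r,y \right)} = -2 + 7 = 5$)
$\left(h{\left(33,-22 \right)} + 445\right) \left(-3514 + 3556\right) = \left(5 + 445\right) \left(-3514 + 3556\right) = 450 \cdot 42 = 18900$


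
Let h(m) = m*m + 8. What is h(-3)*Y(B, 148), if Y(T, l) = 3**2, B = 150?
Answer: 153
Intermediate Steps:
Y(T, l) = 9
h(m) = 8 + m**2 (h(m) = m**2 + 8 = 8 + m**2)
h(-3)*Y(B, 148) = (8 + (-3)**2)*9 = (8 + 9)*9 = 17*9 = 153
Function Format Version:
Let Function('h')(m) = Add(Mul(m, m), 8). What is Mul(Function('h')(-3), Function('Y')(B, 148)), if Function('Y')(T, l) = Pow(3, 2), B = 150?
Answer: 153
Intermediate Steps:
Function('Y')(T, l) = 9
Function('h')(m) = Add(8, Pow(m, 2)) (Function('h')(m) = Add(Pow(m, 2), 8) = Add(8, Pow(m, 2)))
Mul(Function('h')(-3), Function('Y')(B, 148)) = Mul(Add(8, Pow(-3, 2)), 9) = Mul(Add(8, 9), 9) = Mul(17, 9) = 153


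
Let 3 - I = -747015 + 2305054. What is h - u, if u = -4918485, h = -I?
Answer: 6476521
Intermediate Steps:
I = -1558036 (I = 3 - (-747015 + 2305054) = 3 - 1*1558039 = 3 - 1558039 = -1558036)
h = 1558036 (h = -1*(-1558036) = 1558036)
h - u = 1558036 - 1*(-4918485) = 1558036 + 4918485 = 6476521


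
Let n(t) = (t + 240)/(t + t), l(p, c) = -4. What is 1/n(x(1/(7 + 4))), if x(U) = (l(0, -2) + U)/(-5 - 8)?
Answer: 86/34363 ≈ 0.0025027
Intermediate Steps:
x(U) = 4/13 - U/13 (x(U) = (-4 + U)/(-5 - 8) = (-4 + U)/(-13) = (-4 + U)*(-1/13) = 4/13 - U/13)
n(t) = (240 + t)/(2*t) (n(t) = (240 + t)/((2*t)) = (240 + t)*(1/(2*t)) = (240 + t)/(2*t))
1/n(x(1/(7 + 4))) = 1/((240 + (4/13 - 1/(13*(7 + 4))))/(2*(4/13 - 1/(13*(7 + 4))))) = 1/((240 + (4/13 - 1/13/11))/(2*(4/13 - 1/13/11))) = 1/((240 + (4/13 - 1/13*1/11))/(2*(4/13 - 1/13*1/11))) = 1/((240 + (4/13 - 1/143))/(2*(4/13 - 1/143))) = 1/((240 + 43/143)/(2*(43/143))) = 1/((½)*(143/43)*(34363/143)) = 1/(34363/86) = 86/34363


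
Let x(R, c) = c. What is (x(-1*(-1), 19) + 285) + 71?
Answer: 375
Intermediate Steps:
(x(-1*(-1), 19) + 285) + 71 = (19 + 285) + 71 = 304 + 71 = 375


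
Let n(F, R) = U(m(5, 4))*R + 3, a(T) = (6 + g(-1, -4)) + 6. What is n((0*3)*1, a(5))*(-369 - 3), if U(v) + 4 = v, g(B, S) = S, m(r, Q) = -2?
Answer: 16740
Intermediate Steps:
U(v) = -4 + v
a(T) = 8 (a(T) = (6 - 4) + 6 = 2 + 6 = 8)
n(F, R) = 3 - 6*R (n(F, R) = (-4 - 2)*R + 3 = -6*R + 3 = 3 - 6*R)
n((0*3)*1, a(5))*(-369 - 3) = (3 - 6*8)*(-369 - 3) = (3 - 48)*(-372) = -45*(-372) = 16740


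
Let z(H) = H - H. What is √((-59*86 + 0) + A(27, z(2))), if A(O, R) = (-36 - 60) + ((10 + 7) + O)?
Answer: I*√5126 ≈ 71.596*I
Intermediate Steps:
z(H) = 0
A(O, R) = -79 + O (A(O, R) = -96 + (17 + O) = -79 + O)
√((-59*86 + 0) + A(27, z(2))) = √((-59*86 + 0) + (-79 + 27)) = √((-5074 + 0) - 52) = √(-5074 - 52) = √(-5126) = I*√5126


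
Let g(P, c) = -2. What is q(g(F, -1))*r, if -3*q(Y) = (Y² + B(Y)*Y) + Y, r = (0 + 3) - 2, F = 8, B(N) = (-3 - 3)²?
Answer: 70/3 ≈ 23.333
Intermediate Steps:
B(N) = 36 (B(N) = (-6)² = 36)
r = 1 (r = 3 - 2 = 1)
q(Y) = -37*Y/3 - Y²/3 (q(Y) = -((Y² + 36*Y) + Y)/3 = -(Y² + 37*Y)/3 = -37*Y/3 - Y²/3)
q(g(F, -1))*r = -⅓*(-2)*(37 - 2)*1 = -⅓*(-2)*35*1 = (70/3)*1 = 70/3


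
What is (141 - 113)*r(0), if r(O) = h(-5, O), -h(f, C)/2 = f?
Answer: 280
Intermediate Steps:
h(f, C) = -2*f
r(O) = 10 (r(O) = -2*(-5) = 10)
(141 - 113)*r(0) = (141 - 113)*10 = 28*10 = 280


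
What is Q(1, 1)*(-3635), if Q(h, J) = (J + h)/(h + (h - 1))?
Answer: -7270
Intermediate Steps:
Q(h, J) = (J + h)/(-1 + 2*h) (Q(h, J) = (J + h)/(h + (-1 + h)) = (J + h)/(-1 + 2*h))
Q(1, 1)*(-3635) = ((1 + 1)/(-1 + 2*1))*(-3635) = (2/(-1 + 2))*(-3635) = (2/1)*(-3635) = (1*2)*(-3635) = 2*(-3635) = -7270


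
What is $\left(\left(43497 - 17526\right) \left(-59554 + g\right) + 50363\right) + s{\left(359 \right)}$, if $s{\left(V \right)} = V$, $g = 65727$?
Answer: $160369705$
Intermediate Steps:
$\left(\left(43497 - 17526\right) \left(-59554 + g\right) + 50363\right) + s{\left(359 \right)} = \left(\left(43497 - 17526\right) \left(-59554 + 65727\right) + 50363\right) + 359 = \left(25971 \cdot 6173 + 50363\right) + 359 = \left(160318983 + 50363\right) + 359 = 160369346 + 359 = 160369705$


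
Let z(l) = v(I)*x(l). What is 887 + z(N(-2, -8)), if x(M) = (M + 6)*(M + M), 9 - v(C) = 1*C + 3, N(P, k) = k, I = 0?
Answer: 1079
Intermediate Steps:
v(C) = 6 - C (v(C) = 9 - (1*C + 3) = 9 - (C + 3) = 9 - (3 + C) = 9 + (-3 - C) = 6 - C)
x(M) = 2*M*(6 + M) (x(M) = (6 + M)*(2*M) = 2*M*(6 + M))
z(l) = 12*l*(6 + l) (z(l) = (6 - 1*0)*(2*l*(6 + l)) = (6 + 0)*(2*l*(6 + l)) = 6*(2*l*(6 + l)) = 12*l*(6 + l))
887 + z(N(-2, -8)) = 887 + 12*(-8)*(6 - 8) = 887 + 12*(-8)*(-2) = 887 + 192 = 1079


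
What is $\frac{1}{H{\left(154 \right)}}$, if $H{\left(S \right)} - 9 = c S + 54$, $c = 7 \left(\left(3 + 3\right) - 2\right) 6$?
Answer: $\frac{1}{25935} \approx 3.8558 \cdot 10^{-5}$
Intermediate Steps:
$c = 168$ ($c = 7 \left(6 - 2\right) 6 = 7 \cdot 4 \cdot 6 = 28 \cdot 6 = 168$)
$H{\left(S \right)} = 63 + 168 S$ ($H{\left(S \right)} = 9 + \left(168 S + 54\right) = 9 + \left(54 + 168 S\right) = 63 + 168 S$)
$\frac{1}{H{\left(154 \right)}} = \frac{1}{63 + 168 \cdot 154} = \frac{1}{63 + 25872} = \frac{1}{25935}$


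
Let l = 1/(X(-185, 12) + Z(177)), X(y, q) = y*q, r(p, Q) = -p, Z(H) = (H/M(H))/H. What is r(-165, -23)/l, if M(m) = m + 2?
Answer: -65567535/179 ≈ -3.6630e+5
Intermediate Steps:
M(m) = 2 + m
Z(H) = 1/(2 + H) (Z(H) = (H/(2 + H))/H = 1/(2 + H))
X(y, q) = q*y
l = -179/397379 (l = 1/(12*(-185) + 1/(2 + 177)) = 1/(-2220 + 1/179) = 1/(-397379/179) = -179/397379 ≈ -0.00045045)
r(-165, -23)/l = (-1*(-165))/(-179/397379) = 165*(-397379/179) = -65567535/179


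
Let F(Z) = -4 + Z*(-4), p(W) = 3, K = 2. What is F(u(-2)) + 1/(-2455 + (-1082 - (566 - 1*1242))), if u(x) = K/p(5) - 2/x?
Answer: -91555/8583 ≈ -10.667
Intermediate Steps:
u(x) = 2/3 - 2/x
F(Z) = -4 - 4*Z
F(u(-2)) + 1/(-2455 + (-1082 - (566 - 1*1242))) = (-4 - 4*(2/3 - 2/(-2))) + 1/(-2455 + (-1082 - (566 - 1*1242))) = (-4 - 4*(2/3 - 2*(-1/2))) + 1/(-2455 + (-1082 - (566 - 1242))) = (-4 - 4*(2/3 + 1)) + 1/(-2455 + (-1082 - 1*(-676))) = (-4 - 4*5/3) + 1/(-2455 + (-1082 + 676)) = (-4 - 20/3) + 1/(-2455 - 406) = -32/3 + 1/(-2861) = -32/3 - 1/2861 = -91555/8583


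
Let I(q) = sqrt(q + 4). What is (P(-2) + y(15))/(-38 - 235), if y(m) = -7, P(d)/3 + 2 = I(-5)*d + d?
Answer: 19/273 + 2*I/91 ≈ 0.069597 + 0.021978*I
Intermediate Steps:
I(q) = sqrt(4 + q)
P(d) = -6 + 3*d + 3*I*d (P(d) = -6 + 3*(sqrt(4 - 5)*d + d) = -6 + 3*(sqrt(-1)*d + d) = -6 + 3*(I*d + d) = -6 + 3*(d + I*d) = -6 + (3*d + 3*I*d) = -6 + 3*d + 3*I*d)
(P(-2) + y(15))/(-38 - 235) = ((-6 + 3*(-2) + 3*I*(-2)) - 7)/(-38 - 235) = ((-6 - 6 - 6*I) - 7)/(-273) = ((-12 - 6*I) - 7)*(-1/273) = (-19 - 6*I)*(-1/273) = 19/273 + 2*I/91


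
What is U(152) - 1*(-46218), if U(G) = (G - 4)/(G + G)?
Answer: 3512605/76 ≈ 46219.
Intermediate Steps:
U(G) = (-4 + G)/(2*G) (U(G) = (-4 + G)/((2*G)) = (-4 + G)*(1/(2*G)) = (-4 + G)/(2*G))
U(152) - 1*(-46218) = (½)*(-4 + 152)/152 - 1*(-46218) = (½)*(1/152)*148 + 46218 = 37/76 + 46218 = 3512605/76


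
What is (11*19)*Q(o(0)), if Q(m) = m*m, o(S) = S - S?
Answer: 0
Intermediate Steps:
o(S) = 0
Q(m) = m²
(11*19)*Q(o(0)) = (11*19)*0² = 209*0 = 0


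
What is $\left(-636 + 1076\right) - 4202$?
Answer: $-3762$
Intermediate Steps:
$\left(-636 + 1076\right) - 4202 = 440 + \left(-6164 + 1962\right) = 440 - 4202 = -3762$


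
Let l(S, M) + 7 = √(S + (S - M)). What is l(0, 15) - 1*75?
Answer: -82 + I*√15 ≈ -82.0 + 3.873*I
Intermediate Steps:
l(S, M) = -7 + √(-M + 2*S) (l(S, M) = -7 + √(S + (S - M)) = -7 + √(-M + 2*S))
l(0, 15) - 1*75 = (-7 + √(-1*15 + 2*0)) - 1*75 = (-7 + √(-15 + 0)) - 75 = (-7 + √(-15)) - 75 = (-7 + I*√15) - 75 = -82 + I*√15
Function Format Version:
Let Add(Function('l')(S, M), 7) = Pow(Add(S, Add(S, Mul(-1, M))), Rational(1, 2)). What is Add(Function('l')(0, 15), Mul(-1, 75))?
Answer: Add(-82, Mul(I, Pow(15, Rational(1, 2)))) ≈ Add(-82.000, Mul(3.8730, I))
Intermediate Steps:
Function('l')(S, M) = Add(-7, Pow(Add(Mul(-1, M), Mul(2, S)), Rational(1, 2))) (Function('l')(S, M) = Add(-7, Pow(Add(S, Add(S, Mul(-1, M))), Rational(1, 2))) = Add(-7, Pow(Add(Mul(-1, M), Mul(2, S)), Rational(1, 2))))
Add(Function('l')(0, 15), Mul(-1, 75)) = Add(Add(-7, Pow(Add(Mul(-1, 15), Mul(2, 0)), Rational(1, 2))), Mul(-1, 75)) = Add(Add(-7, Pow(Add(-15, 0), Rational(1, 2))), -75) = Add(Add(-7, Pow(-15, Rational(1, 2))), -75) = Add(Add(-7, Mul(I, Pow(15, Rational(1, 2)))), -75) = Add(-82, Mul(I, Pow(15, Rational(1, 2))))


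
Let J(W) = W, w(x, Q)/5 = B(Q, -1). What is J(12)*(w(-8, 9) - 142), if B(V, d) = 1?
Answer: -1644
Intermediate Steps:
w(x, Q) = 5 (w(x, Q) = 5*1 = 5)
J(12)*(w(-8, 9) - 142) = 12*(5 - 142) = 12*(-137) = -1644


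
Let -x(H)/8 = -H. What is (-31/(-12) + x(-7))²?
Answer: 410881/144 ≈ 2853.3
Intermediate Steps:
x(H) = 8*H (x(H) = -(-8)*H = 8*H)
(-31/(-12) + x(-7))² = (-31/(-12) + 8*(-7))² = (-31*(-1/12) - 56)² = (31/12 - 56)² = (-641/12)² = 410881/144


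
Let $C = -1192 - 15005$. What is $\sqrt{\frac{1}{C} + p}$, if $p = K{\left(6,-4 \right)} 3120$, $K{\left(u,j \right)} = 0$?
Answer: $\frac{i \sqrt{16197}}{16197} \approx 0.0078575 i$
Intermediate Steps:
$C = -16197$
$p = 0$ ($p = 0 \cdot 3120 = 0$)
$\sqrt{\frac{1}{C} + p} = \sqrt{\frac{1}{-16197} + 0} = \sqrt{- \frac{1}{16197} + 0} = \sqrt{- \frac{1}{16197}} = \frac{i \sqrt{16197}}{16197}$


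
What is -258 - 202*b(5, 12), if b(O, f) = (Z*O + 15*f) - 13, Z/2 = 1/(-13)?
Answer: -439876/13 ≈ -33837.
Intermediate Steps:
Z = -2/13 (Z = 2/(-13) = 2*(-1/13) = -2/13 ≈ -0.15385)
b(O, f) = -13 + 15*f - 2*O/13 (b(O, f) = (-2*O/13 + 15*f) - 13 = (15*f - 2*O/13) - 13 = -13 + 15*f - 2*O/13)
-258 - 202*b(5, 12) = -258 - 202*(-13 + 15*12 - 2/13*5) = -258 - 202*(-13 + 180 - 10/13) = -258 - 202*2161/13 = -258 - 436522/13 = -439876/13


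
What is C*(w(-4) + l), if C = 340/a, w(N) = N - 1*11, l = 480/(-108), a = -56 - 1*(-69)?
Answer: -59500/117 ≈ -508.55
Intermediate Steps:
a = 13 (a = -56 + 69 = 13)
l = -40/9 (l = 480*(-1/108) = -40/9 ≈ -4.4444)
w(N) = -11 + N (w(N) = N - 11 = -11 + N)
C = 340/13 ≈ 26.154
C*(w(-4) + l) = 340*((-11 - 4) - 40/9)/13 = 340*(-15 - 40/9)/13 = (340/13)*(-175/9) = -59500/117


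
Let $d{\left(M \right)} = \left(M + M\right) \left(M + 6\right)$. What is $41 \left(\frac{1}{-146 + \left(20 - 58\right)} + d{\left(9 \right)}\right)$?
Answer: $\frac{2036839}{184} \approx 11070.0$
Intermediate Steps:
$d{\left(M \right)} = 2 M \left(6 + M\right)$
$41 \left(\frac{1}{-146 + \left(20 - 58\right)} + d{\left(9 \right)}\right) = 41 \left(\frac{1}{-146 + \left(20 - 58\right)} + 2 \cdot 9 \left(6 + 9\right)\right) = 41 \left(\frac{1}{-146 - 38} + 2 \cdot 9 \cdot 15\right) = 41 \left(\frac{1}{-184} + 270\right) = 41 \left(- \frac{1}{184} + 270\right) = 41 \cdot \frac{49679}{184} = \frac{2036839}{184}$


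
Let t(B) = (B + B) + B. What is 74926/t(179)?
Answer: 74926/537 ≈ 139.53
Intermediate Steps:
t(B) = 3*B (t(B) = 2*B + B = 3*B)
74926/t(179) = 74926/((3*179)) = 74926/537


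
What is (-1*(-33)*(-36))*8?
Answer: -9504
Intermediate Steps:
(-1*(-33)*(-36))*8 = (33*(-36))*8 = -1188*8 = -9504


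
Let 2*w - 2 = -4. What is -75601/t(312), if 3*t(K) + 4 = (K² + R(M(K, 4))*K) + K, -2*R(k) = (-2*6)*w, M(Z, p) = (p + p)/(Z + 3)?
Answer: -226803/95780 ≈ -2.3680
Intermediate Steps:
M(Z, p) = 2*p/(3 + Z) (M(Z, p) = (2*p)/(3 + Z) = 2*p/(3 + Z))
w = -1 (w = 1 + (½)*(-4) = 1 - 2 = -1)
R(k) = -6 (R(k) = -(-2*6)*(-1)/2 = -(-6)*(-1) = -½*12 = -6)
t(K) = -4/3 - 5*K/3 + K²/3 (t(K) = -4/3 + ((K² - 6*K) + K)/3 = -4/3 + (K² - 5*K)/3 = -4/3 + (-5*K/3 + K²/3) = -4/3 - 5*K/3 + K²/3)
-75601/t(312) = -75601/(-4/3 - 5/3*312 + (⅓)*312²) = -75601/(-4/3 - 520 + (⅓)*97344) = -75601/(-4/3 - 520 + 32448) = -75601/95780/3 = -75601*3/95780 = -226803/95780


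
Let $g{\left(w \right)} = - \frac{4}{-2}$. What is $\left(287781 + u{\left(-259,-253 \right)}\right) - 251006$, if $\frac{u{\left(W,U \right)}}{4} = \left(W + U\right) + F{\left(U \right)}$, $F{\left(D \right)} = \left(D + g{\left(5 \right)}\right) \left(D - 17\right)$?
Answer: $305807$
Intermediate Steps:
$g{\left(w \right)} = 2$ ($g{\left(w \right)} = \left(-4\right) \left(- \frac{1}{2}\right) = 2$)
$F{\left(D \right)} = \left(-17 + D\right) \left(2 + D\right)$ ($F{\left(D \right)} = \left(D + 2\right) \left(D - 17\right) = \left(2 + D\right) \left(-17 + D\right) = \left(-17 + D\right) \left(2 + D\right)$)
$u{\left(W,U \right)} = -136 - 56 U + 4 W + 4 U^{2}$ ($u{\left(W,U \right)} = 4 \left(\left(W + U\right) - \left(34 - U^{2} + 15 U\right)\right) = 4 \left(\left(U + W\right) - \left(34 - U^{2} + 15 U\right)\right) = 4 \left(-34 + W + U^{2} - 14 U\right) = -136 - 56 U + 4 W + 4 U^{2}$)
$\left(287781 + u{\left(-259,-253 \right)}\right) - 251006 = \left(287781 + \left(-136 - -14168 + 4 \left(-259\right) + 4 \left(-253\right)^{2}\right)\right) - 251006 = \left(287781 + \left(-136 + 14168 - 1036 + 4 \cdot 64009\right)\right) - 251006 = \left(287781 + \left(-136 + 14168 - 1036 + 256036\right)\right) - 251006 = \left(287781 + 269032\right) - 251006 = 556813 - 251006 = 305807$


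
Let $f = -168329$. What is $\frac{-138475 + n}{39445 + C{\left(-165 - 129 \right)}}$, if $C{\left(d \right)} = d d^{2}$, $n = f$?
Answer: $\frac{306804}{25372739} \approx 0.012092$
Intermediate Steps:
$n = -168329$
$C{\left(d \right)} = d^{3}$
$\frac{-138475 + n}{39445 + C{\left(-165 - 129 \right)}} = \frac{-138475 - 168329}{39445 + \left(-165 - 129\right)^{3}} = - \frac{306804}{39445 + \left(-165 - 129\right)^{3}} = - \frac{306804}{39445 + \left(-294\right)^{3}} = - \frac{306804}{39445 - 25412184} = - \frac{306804}{-25372739} = \left(-306804\right) \left(- \frac{1}{25372739}\right) = \frac{306804}{25372739}$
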